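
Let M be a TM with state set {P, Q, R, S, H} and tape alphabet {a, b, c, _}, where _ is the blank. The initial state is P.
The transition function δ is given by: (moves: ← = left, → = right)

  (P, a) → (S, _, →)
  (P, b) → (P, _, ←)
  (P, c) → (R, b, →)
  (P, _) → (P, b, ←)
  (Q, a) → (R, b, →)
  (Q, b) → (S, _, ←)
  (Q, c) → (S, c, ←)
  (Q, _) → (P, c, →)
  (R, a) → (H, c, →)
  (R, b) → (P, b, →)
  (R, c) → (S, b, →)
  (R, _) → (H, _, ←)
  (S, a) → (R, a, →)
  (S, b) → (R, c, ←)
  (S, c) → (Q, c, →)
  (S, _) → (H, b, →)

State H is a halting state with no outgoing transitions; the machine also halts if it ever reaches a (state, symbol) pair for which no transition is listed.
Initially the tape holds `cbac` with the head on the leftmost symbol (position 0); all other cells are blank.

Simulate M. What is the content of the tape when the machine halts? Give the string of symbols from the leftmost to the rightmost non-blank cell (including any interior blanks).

bb_b__b

P | [c]bac___   read c → write b, move →, go to R
R | b[b]ac___   read b → write b, move →, go to P
P | bb[a]c___   read a → write _, move →, go to S
S | bb_[c]___   read c → write c, move →, go to Q
Q | bb_c[_]__   read _ → write c, move →, go to P
P | bb_cc[_]_   read _ → write b, move ←, go to P
P | bb_c[c]b_   read c → write b, move →, go to R
R | bb_cb[b]_   read b → write b, move →, go to P
P | bb_cbb[_]   read _ → write b, move ←, go to P
P | bb_cb[b]b   read b → write _, move ←, go to P
P | bb_c[b]_b   read b → write _, move ←, go to P
P | bb_[c]__b   read c → write b, move →, go to R
R | bb_b[_]_b   read _ → write _, move ←, go to H
H | bb_[b]__b
The non-blank tape span at halt is bb_b__b.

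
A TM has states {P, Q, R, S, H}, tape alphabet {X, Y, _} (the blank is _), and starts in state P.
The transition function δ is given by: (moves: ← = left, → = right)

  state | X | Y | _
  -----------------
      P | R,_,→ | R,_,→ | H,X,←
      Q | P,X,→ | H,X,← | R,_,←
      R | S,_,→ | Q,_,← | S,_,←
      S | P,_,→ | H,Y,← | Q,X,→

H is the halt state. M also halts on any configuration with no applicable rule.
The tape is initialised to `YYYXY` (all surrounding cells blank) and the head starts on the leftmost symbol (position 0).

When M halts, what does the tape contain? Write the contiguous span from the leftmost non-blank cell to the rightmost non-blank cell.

XXXY

P | __[Y]YYXY   read Y → write _, move →, go to R
R | ___[Y]YXY   read Y → write _, move ←, go to Q
Q | __[_]_YXY   read _ → write _, move ←, go to R
R | _[_]__YXY   read _ → write _, move ←, go to S
S | [_]___YXY   read _ → write X, move →, go to Q
Q | X[_]__YXY   read _ → write _, move ←, go to R
R | [X]___YXY   read X → write _, move →, go to S
S | _[_]__YXY   read _ → write X, move →, go to Q
Q | _X[_]_YXY   read _ → write _, move ←, go to R
R | _[X]__YXY   read X → write _, move →, go to S
S | __[_]_YXY   read _ → write X, move →, go to Q
Q | __X[_]YXY   read _ → write _, move ←, go to R
R | __[X]_YXY   read X → write _, move →, go to S
S | ___[_]YXY   read _ → write X, move →, go to Q
Q | ___X[Y]XY   read Y → write X, move ←, go to H
H | ___[X]XXY
The non-blank tape span at halt is XXXY.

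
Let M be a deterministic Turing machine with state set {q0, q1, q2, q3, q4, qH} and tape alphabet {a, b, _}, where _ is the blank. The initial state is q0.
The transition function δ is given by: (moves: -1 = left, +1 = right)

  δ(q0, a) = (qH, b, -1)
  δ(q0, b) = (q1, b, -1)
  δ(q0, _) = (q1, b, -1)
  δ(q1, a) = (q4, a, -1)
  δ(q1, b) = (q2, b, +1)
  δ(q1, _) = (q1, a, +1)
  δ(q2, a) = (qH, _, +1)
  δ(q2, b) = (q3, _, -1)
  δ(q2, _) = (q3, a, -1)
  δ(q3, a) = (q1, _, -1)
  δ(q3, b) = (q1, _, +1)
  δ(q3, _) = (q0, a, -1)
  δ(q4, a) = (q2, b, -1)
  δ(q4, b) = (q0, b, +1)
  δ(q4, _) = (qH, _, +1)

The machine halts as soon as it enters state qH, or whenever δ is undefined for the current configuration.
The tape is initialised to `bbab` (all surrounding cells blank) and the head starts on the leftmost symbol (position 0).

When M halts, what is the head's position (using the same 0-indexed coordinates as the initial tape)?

-1

state=q0 head=0 tape=__[b]bab   (q0,b)→(q1,b,-1)
state=q1 head=-1 tape=_[_]bbab   (q1,_)→(q1,a,+1)
state=q1 head=0 tape=_a[b]bab   (q1,b)→(q2,b,+1)
state=q2 head=1 tape=_ab[b]ab   (q2,b)→(q3,_,-1)
state=q3 head=0 tape=_a[b]_ab   (q3,b)→(q1,_,+1)
state=q1 head=1 tape=_a_[_]ab   (q1,_)→(q1,a,+1)
state=q1 head=2 tape=_a_a[a]b   (q1,a)→(q4,a,-1)
state=q4 head=1 tape=_a_[a]ab   (q4,a)→(q2,b,-1)
state=q2 head=0 tape=_a[_]bab   (q2,_)→(q3,a,-1)
state=q3 head=-1 tape=_[a]abab   (q3,a)→(q1,_,-1)
state=q1 head=-2 tape=[_]_abab   (q1,_)→(q1,a,+1)
state=q1 head=-1 tape=a[_]abab   (q1,_)→(q1,a,+1)
state=q1 head=0 tape=aa[a]bab   (q1,a)→(q4,a,-1)
state=q4 head=-1 tape=a[a]abab   (q4,a)→(q2,b,-1)
state=q2 head=-2 tape=[a]babab   (q2,a)→(qH,_,+1)
state=qH head=-1 tape=_[b]abab
At halt the head is at cell -1.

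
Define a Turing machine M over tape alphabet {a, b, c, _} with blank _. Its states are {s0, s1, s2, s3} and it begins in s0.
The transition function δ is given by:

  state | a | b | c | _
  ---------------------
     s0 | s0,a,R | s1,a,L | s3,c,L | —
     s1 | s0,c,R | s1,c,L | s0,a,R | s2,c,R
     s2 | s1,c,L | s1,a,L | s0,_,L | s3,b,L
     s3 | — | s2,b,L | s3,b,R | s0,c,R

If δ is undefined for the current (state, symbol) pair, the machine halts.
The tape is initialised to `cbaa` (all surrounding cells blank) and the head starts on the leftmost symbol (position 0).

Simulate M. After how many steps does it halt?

state=s0 head=0 tape=___[c]baa_   (s0,c)→(s3,c,L)
state=s3 head=-1 tape=__[_]cbaa_   (s3,_)→(s0,c,R)
state=s0 head=0 tape=__c[c]baa_   (s0,c)→(s3,c,L)
state=s3 head=-1 tape=__[c]cbaa_   (s3,c)→(s3,b,R)
state=s3 head=0 tape=__b[c]baa_   (s3,c)→(s3,b,R)
state=s3 head=1 tape=__bb[b]aa_   (s3,b)→(s2,b,L)
state=s2 head=0 tape=__b[b]baa_   (s2,b)→(s1,a,L)
state=s1 head=-1 tape=__[b]abaa_   (s1,b)→(s1,c,L)
state=s1 head=-2 tape=_[_]cabaa_   (s1,_)→(s2,c,R)
state=s2 head=-1 tape=_c[c]abaa_   (s2,c)→(s0,_,L)
state=s0 head=-2 tape=_[c]_abaa_   (s0,c)→(s3,c,L)
state=s3 head=-3 tape=[_]c_abaa_   (s3,_)→(s0,c,R)
state=s0 head=-2 tape=c[c]_abaa_   (s0,c)→(s3,c,L)
state=s3 head=-3 tape=[c]c_abaa_   (s3,c)→(s3,b,R)
state=s3 head=-2 tape=b[c]_abaa_   (s3,c)→(s3,b,R)
state=s3 head=-1 tape=bb[_]abaa_   (s3,_)→(s0,c,R)
state=s0 head=0 tape=bbc[a]baa_   (s0,a)→(s0,a,R)
state=s0 head=1 tape=bbca[b]aa_   (s0,b)→(s1,a,L)
state=s1 head=0 tape=bbc[a]aaa_   (s1,a)→(s0,c,R)
state=s0 head=1 tape=bbcc[a]aa_   (s0,a)→(s0,a,R)
state=s0 head=2 tape=bbcca[a]a_   (s0,a)→(s0,a,R)
state=s0 head=3 tape=bbccaa[a]_   (s0,a)→(s0,a,R)
state=s0 head=4 tape=bbccaaa[_]
M halts after 22 transitions.

22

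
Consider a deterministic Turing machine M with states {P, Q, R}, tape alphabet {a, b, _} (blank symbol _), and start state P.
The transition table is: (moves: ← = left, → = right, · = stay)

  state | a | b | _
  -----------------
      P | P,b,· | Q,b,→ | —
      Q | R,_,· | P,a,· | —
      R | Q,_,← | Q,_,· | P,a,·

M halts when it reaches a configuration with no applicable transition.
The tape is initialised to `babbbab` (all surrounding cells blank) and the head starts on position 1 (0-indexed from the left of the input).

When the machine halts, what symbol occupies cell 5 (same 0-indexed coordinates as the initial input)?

b

P | b[a]bbbab_   read a → write b, move ·, go to P
P | b[b]bbbab_   read b → write b, move →, go to Q
Q | bb[b]bbab_   read b → write a, move ·, go to P
P | bb[a]bbab_   read a → write b, move ·, go to P
P | bb[b]bbab_   read b → write b, move →, go to Q
Q | bbb[b]bab_   read b → write a, move ·, go to P
P | bbb[a]bab_   read a → write b, move ·, go to P
P | bbb[b]bab_   read b → write b, move →, go to Q
Q | bbbb[b]ab_   read b → write a, move ·, go to P
P | bbbb[a]ab_   read a → write b, move ·, go to P
P | bbbb[b]ab_   read b → write b, move →, go to Q
Q | bbbbb[a]b_   read a → write _, move ·, go to R
R | bbbbb[_]b_   read _ → write a, move ·, go to P
P | bbbbb[a]b_   read a → write b, move ·, go to P
P | bbbbb[b]b_   read b → write b, move →, go to Q
Q | bbbbbb[b]_   read b → write a, move ·, go to P
P | bbbbbb[a]_   read a → write b, move ·, go to P
P | bbbbbb[b]_   read b → write b, move →, go to Q
Q | bbbbbbb[_]
Cell 5 holds b when M halts.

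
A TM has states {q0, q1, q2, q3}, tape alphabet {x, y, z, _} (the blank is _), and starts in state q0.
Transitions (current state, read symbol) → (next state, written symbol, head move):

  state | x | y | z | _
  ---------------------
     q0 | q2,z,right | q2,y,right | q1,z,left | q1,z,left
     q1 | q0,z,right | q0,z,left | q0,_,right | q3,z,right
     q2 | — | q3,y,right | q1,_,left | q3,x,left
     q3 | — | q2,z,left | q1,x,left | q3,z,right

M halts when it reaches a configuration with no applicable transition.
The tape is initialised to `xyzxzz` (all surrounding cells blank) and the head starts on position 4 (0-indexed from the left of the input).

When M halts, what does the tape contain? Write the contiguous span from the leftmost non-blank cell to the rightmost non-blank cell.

xyz_zxx

q0 | xyzx[z]z_   read z → write z, move left, go to q1
q1 | xyz[x]zz_   read x → write z, move right, go to q0
q0 | xyzz[z]z_   read z → write z, move left, go to q1
q1 | xyz[z]zz_   read z → write _, move right, go to q0
q0 | xyz_[z]z_   read z → write z, move left, go to q1
q1 | xyz[_]zz_   read _ → write z, move right, go to q3
q3 | xyzz[z]z_   read z → write x, move left, go to q1
q1 | xyz[z]xz_   read z → write _, move right, go to q0
q0 | xyz_[x]z_   read x → write z, move right, go to q2
q2 | xyz_z[z]_   read z → write _, move left, go to q1
q1 | xyz_[z]__   read z → write _, move right, go to q0
q0 | xyz__[_]_   read _ → write z, move left, go to q1
q1 | xyz_[_]z_   read _ → write z, move right, go to q3
q3 | xyz_z[z]_   read z → write x, move left, go to q1
q1 | xyz_[z]x_   read z → write _, move right, go to q0
q0 | xyz__[x]_   read x → write z, move right, go to q2
q2 | xyz__z[_]   read _ → write x, move left, go to q3
q3 | xyz__[z]x   read z → write x, move left, go to q1
q1 | xyz_[_]xx   read _ → write z, move right, go to q3
q3 | xyz_z[x]x
The non-blank tape span at halt is xyz_zxx.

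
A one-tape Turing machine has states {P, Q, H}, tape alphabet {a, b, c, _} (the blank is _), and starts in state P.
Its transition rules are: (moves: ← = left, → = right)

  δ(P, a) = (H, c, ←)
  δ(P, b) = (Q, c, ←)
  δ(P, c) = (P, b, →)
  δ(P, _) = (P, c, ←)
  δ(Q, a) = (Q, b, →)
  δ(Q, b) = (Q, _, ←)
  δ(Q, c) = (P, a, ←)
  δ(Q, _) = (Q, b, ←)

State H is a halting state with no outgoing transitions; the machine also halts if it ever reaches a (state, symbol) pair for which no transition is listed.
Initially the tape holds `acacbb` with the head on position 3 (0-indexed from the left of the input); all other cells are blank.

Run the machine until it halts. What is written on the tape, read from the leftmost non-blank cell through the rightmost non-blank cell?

state=P head=3 tape=_aca[c]bb   (P,c)→(P,b,→)
state=P head=4 tape=_acab[b]b   (P,b)→(Q,c,←)
state=Q head=3 tape=_aca[b]cb   (Q,b)→(Q,_,←)
state=Q head=2 tape=_ac[a]_cb   (Q,a)→(Q,b,→)
state=Q head=3 tape=_acb[_]cb   (Q,_)→(Q,b,←)
state=Q head=2 tape=_ac[b]bcb   (Q,b)→(Q,_,←)
state=Q head=1 tape=_a[c]_bcb   (Q,c)→(P,a,←)
state=P head=0 tape=_[a]a_bcb   (P,a)→(H,c,←)
state=H head=-1 tape=[_]ca_bcb
The non-blank tape span at halt is ca_bcb.

ca_bcb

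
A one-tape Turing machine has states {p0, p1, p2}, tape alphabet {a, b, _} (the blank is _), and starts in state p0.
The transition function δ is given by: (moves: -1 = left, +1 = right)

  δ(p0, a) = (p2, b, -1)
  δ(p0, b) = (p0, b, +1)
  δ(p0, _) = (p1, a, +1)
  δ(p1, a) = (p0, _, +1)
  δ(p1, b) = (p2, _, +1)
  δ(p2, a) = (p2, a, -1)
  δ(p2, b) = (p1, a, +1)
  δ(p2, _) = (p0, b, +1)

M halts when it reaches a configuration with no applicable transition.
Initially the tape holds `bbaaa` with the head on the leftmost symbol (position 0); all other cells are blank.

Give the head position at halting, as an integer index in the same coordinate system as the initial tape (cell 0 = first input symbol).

p0 | [b]baaa___   read b → write b, move +1, go to p0
p0 | b[b]aaa___   read b → write b, move +1, go to p0
p0 | bb[a]aa___   read a → write b, move -1, go to p2
p2 | b[b]baa___   read b → write a, move +1, go to p1
p1 | ba[b]aa___   read b → write _, move +1, go to p2
p2 | ba_[a]a___   read a → write a, move -1, go to p2
p2 | ba[_]aa___   read _ → write b, move +1, go to p0
p0 | bab[a]a___   read a → write b, move -1, go to p2
p2 | ba[b]ba___   read b → write a, move +1, go to p1
p1 | baa[b]a___   read b → write _, move +1, go to p2
p2 | baa_[a]___   read a → write a, move -1, go to p2
p2 | baa[_]a___   read _ → write b, move +1, go to p0
p0 | baab[a]___   read a → write b, move -1, go to p2
p2 | baa[b]b___   read b → write a, move +1, go to p1
p1 | baaa[b]___   read b → write _, move +1, go to p2
p2 | baaa_[_]__   read _ → write b, move +1, go to p0
p0 | baaa_b[_]_   read _ → write a, move +1, go to p1
p1 | baaa_ba[_]
At halt the head is at cell 7.

7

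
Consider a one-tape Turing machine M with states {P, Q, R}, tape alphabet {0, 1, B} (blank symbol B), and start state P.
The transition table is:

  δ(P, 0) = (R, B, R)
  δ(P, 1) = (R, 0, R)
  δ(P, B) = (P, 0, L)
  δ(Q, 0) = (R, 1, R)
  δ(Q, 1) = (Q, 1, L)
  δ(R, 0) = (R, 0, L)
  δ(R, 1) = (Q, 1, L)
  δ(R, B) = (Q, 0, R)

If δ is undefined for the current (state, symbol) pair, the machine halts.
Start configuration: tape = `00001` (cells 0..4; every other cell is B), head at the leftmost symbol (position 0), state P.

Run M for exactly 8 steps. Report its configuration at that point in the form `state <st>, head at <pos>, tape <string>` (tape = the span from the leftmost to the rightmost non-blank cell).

state Q, head at 0, tape 11001

P | [0]0001   read 0 → write B, move R, go to R
R | B[0]001   read 0 → write 0, move L, go to R
R | [B]0001   read B → write 0, move R, go to Q
Q | 0[0]001   read 0 → write 1, move R, go to R
R | 01[0]01   read 0 → write 0, move L, go to R
R | 0[1]001   read 1 → write 1, move L, go to Q
Q | [0]1001   read 0 → write 1, move R, go to R
R | 1[1]001   read 1 → write 1, move L, go to Q
Q | [1]1001
After 8 steps: state Q, head at 0, tape 11001.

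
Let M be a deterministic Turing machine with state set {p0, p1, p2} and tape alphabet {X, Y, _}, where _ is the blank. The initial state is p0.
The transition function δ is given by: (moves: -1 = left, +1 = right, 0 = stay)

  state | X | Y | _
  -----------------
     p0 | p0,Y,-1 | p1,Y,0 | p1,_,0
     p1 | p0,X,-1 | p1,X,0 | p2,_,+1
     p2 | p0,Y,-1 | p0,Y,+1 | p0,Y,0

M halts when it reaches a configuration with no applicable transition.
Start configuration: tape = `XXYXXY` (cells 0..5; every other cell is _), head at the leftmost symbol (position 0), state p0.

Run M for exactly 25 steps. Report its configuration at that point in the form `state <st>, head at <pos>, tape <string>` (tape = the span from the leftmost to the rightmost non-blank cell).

state p2, head at 0, tape YXYXXY

state=p0 head=0 tape=_[X]XYXXY   (p0,X)→(p0,Y,-1)
state=p0 head=-1 tape=[_]YXYXXY   (p0,_)→(p1,_,0)
state=p1 head=-1 tape=[_]YXYXXY   (p1,_)→(p2,_,+1)
state=p2 head=0 tape=_[Y]XYXXY   (p2,Y)→(p0,Y,+1)
state=p0 head=1 tape=_Y[X]YXXY   (p0,X)→(p0,Y,-1)
state=p0 head=0 tape=_[Y]YYXXY   (p0,Y)→(p1,Y,0)
state=p1 head=0 tape=_[Y]YYXXY   (p1,Y)→(p1,X,0)
state=p1 head=0 tape=_[X]YYXXY   (p1,X)→(p0,X,-1)
state=p0 head=-1 tape=[_]XYYXXY   (p0,_)→(p1,_,0)
state=p1 head=-1 tape=[_]XYYXXY   (p1,_)→(p2,_,+1)
state=p2 head=0 tape=_[X]YYXXY   (p2,X)→(p0,Y,-1)
state=p0 head=-1 tape=[_]YYYXXY   (p0,_)→(p1,_,0)
state=p1 head=-1 tape=[_]YYYXXY   (p1,_)→(p2,_,+1)
state=p2 head=0 tape=_[Y]YYXXY   (p2,Y)→(p0,Y,+1)
state=p0 head=1 tape=_Y[Y]YXXY   (p0,Y)→(p1,Y,0)
state=p1 head=1 tape=_Y[Y]YXXY   (p1,Y)→(p1,X,0)
state=p1 head=1 tape=_Y[X]YXXY   (p1,X)→(p0,X,-1)
state=p0 head=0 tape=_[Y]XYXXY   (p0,Y)→(p1,Y,0)
state=p1 head=0 tape=_[Y]XYXXY   (p1,Y)→(p1,X,0)
state=p1 head=0 tape=_[X]XYXXY   (p1,X)→(p0,X,-1)
state=p0 head=-1 tape=[_]XXYXXY   (p0,_)→(p1,_,0)
state=p1 head=-1 tape=[_]XXYXXY   (p1,_)→(p2,_,+1)
state=p2 head=0 tape=_[X]XYXXY   (p2,X)→(p0,Y,-1)
state=p0 head=-1 tape=[_]YXYXXY   (p0,_)→(p1,_,0)
state=p1 head=-1 tape=[_]YXYXXY   (p1,_)→(p2,_,+1)
state=p2 head=0 tape=_[Y]XYXXY
After 25 steps: state p2, head at 0, tape YXYXXY.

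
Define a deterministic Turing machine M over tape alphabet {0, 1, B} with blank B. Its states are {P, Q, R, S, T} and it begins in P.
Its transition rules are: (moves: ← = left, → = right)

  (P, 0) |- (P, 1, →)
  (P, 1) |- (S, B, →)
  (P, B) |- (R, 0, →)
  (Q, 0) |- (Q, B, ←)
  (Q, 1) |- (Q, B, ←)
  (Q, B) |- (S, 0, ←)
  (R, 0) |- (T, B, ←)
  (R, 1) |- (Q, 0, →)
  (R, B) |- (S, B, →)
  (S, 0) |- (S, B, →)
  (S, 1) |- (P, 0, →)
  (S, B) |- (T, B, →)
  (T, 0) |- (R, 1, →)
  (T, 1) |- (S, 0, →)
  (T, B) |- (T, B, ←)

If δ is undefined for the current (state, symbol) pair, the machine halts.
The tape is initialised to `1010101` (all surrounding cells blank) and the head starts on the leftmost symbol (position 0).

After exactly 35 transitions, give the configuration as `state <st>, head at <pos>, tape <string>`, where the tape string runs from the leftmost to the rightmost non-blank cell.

state S, head at 9, tape 01BB01

state=P head=0 tape=[1]010101BBBB   (P,1)→(S,B,→)
state=S head=1 tape=B[0]10101BBBB   (S,0)→(S,B,→)
state=S head=2 tape=BB[1]0101BBBB   (S,1)→(P,0,→)
state=P head=3 tape=BB0[0]101BBBB   (P,0)→(P,1,→)
state=P head=4 tape=BB01[1]01BBBB   (P,1)→(S,B,→)
state=S head=5 tape=BB01B[0]1BBBB   (S,0)→(S,B,→)
state=S head=6 tape=BB01BB[1]BBBB   (S,1)→(P,0,→)
state=P head=7 tape=BB01BB0[B]BBB   (P,B)→(R,0,→)
state=R head=8 tape=BB01BB00[B]BB   (R,B)→(S,B,→)
state=S head=9 tape=BB01BB00B[B]B   (S,B)→(T,B,→)
state=T head=10 tape=BB01BB00BB[B]   (T,B)→(T,B,←)
state=T head=9 tape=BB01BB00B[B]B   (T,B)→(T,B,←)
state=T head=8 tape=BB01BB00[B]BB   (T,B)→(T,B,←)
state=T head=7 tape=BB01BB0[0]BBB   (T,0)→(R,1,→)
state=R head=8 tape=BB01BB01[B]BB   (R,B)→(S,B,→)
state=S head=9 tape=BB01BB01B[B]B   (S,B)→(T,B,→)
state=T head=10 tape=BB01BB01BB[B]   (T,B)→(T,B,←)
state=T head=9 tape=BB01BB01B[B]B   (T,B)→(T,B,←)
state=T head=8 tape=BB01BB01[B]BB   (T,B)→(T,B,←)
state=T head=7 tape=BB01BB0[1]BBB   (T,1)→(S,0,→)
state=S head=8 tape=BB01BB00[B]BB   (S,B)→(T,B,→)
state=T head=9 tape=BB01BB00B[B]B   (T,B)→(T,B,←)
state=T head=8 tape=BB01BB00[B]BB   (T,B)→(T,B,←)
state=T head=7 tape=BB01BB0[0]BBB   (T,0)→(R,1,→)
state=R head=8 tape=BB01BB01[B]BB   (R,B)→(S,B,→)
state=S head=9 tape=BB01BB01B[B]B   (S,B)→(T,B,→)
state=T head=10 tape=BB01BB01BB[B]   (T,B)→(T,B,←)
state=T head=9 tape=BB01BB01B[B]B   (T,B)→(T,B,←)
state=T head=8 tape=BB01BB01[B]BB   (T,B)→(T,B,←)
state=T head=7 tape=BB01BB0[1]BBB   (T,1)→(S,0,→)
state=S head=8 tape=BB01BB00[B]BB   (S,B)→(T,B,→)
state=T head=9 tape=BB01BB00B[B]B   (T,B)→(T,B,←)
state=T head=8 tape=BB01BB00[B]BB   (T,B)→(T,B,←)
state=T head=7 tape=BB01BB0[0]BBB   (T,0)→(R,1,→)
state=R head=8 tape=BB01BB01[B]BB   (R,B)→(S,B,→)
state=S head=9 tape=BB01BB01B[B]B
After 35 steps: state S, head at 9, tape 01BB01.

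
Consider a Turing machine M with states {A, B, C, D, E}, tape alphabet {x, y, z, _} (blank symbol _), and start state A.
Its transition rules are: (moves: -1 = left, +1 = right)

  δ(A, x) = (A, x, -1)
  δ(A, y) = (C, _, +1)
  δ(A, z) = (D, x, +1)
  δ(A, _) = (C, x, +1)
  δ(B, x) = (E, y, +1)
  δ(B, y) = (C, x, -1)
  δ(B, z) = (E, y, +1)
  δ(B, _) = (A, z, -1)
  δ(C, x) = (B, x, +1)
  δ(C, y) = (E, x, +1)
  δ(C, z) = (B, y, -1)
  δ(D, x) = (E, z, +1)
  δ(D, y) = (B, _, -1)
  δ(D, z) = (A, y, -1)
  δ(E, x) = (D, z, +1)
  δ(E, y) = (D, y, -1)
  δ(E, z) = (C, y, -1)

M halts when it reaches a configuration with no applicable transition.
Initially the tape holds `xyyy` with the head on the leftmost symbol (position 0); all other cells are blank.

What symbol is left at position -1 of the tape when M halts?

x

A | _[x]yyy   read x → write x, move -1, go to A
A | [_]xyyy   read _ → write x, move +1, go to C
C | x[x]yyy   read x → write x, move +1, go to B
B | xx[y]yy   read y → write x, move -1, go to C
C | x[x]xyy   read x → write x, move +1, go to B
B | xx[x]yy   read x → write y, move +1, go to E
E | xxy[y]y   read y → write y, move -1, go to D
D | xx[y]yy   read y → write _, move -1, go to B
B | x[x]_yy   read x → write y, move +1, go to E
E | xy[_]yy
Cell -1 holds x when M halts.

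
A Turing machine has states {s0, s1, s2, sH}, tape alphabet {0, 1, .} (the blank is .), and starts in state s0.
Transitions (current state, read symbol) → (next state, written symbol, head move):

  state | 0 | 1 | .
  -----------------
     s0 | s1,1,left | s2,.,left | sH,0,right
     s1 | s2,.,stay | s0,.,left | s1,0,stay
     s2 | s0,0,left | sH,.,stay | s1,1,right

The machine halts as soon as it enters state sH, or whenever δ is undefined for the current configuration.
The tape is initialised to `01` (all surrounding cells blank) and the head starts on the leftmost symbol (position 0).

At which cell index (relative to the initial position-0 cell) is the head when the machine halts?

-1

s0 | ..[0]1   read 0 → write 1, move left, go to s1
s1 | .[.]11   read . → write 0, move stay, go to s1
s1 | .[0]11   read 0 → write ., move stay, go to s2
s2 | .[.]11   read . → write 1, move right, go to s1
s1 | .1[1]1   read 1 → write ., move left, go to s0
s0 | .[1].1   read 1 → write ., move left, go to s2
s2 | [.]..1   read . → write 1, move right, go to s1
s1 | 1[.].1   read . → write 0, move stay, go to s1
s1 | 1[0].1   read 0 → write ., move stay, go to s2
s2 | 1[.].1   read . → write 1, move right, go to s1
s1 | 11[.]1   read . → write 0, move stay, go to s1
s1 | 11[0]1   read 0 → write ., move stay, go to s2
s2 | 11[.]1   read . → write 1, move right, go to s1
s1 | 111[1]   read 1 → write ., move left, go to s0
s0 | 11[1].   read 1 → write ., move left, go to s2
s2 | 1[1]..   read 1 → write ., move stay, go to sH
sH | 1[.]..
At halt the head is at cell -1.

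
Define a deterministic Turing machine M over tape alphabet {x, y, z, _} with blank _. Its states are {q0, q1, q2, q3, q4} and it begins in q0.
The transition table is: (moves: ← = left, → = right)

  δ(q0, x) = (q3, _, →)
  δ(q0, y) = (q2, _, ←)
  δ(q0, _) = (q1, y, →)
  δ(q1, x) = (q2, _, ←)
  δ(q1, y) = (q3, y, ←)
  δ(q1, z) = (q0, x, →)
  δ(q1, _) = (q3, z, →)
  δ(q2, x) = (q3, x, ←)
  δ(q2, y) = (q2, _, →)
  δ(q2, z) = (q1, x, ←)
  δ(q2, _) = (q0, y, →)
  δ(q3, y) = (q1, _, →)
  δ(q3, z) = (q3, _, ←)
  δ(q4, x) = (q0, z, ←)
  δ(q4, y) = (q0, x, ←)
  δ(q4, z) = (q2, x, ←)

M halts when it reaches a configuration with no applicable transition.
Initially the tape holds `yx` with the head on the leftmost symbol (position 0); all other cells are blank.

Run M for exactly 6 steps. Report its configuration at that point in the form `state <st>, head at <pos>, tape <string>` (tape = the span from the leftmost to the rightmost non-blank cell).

state=q0 head=0 tape=_[y]x_   (q0,y)→(q2,_,←)
state=q2 head=-1 tape=[_]_x_   (q2,_)→(q0,y,→)
state=q0 head=0 tape=y[_]x_   (q0,_)→(q1,y,→)
state=q1 head=1 tape=yy[x]_   (q1,x)→(q2,_,←)
state=q2 head=0 tape=y[y]__   (q2,y)→(q2,_,→)
state=q2 head=1 tape=y_[_]_   (q2,_)→(q0,y,→)
state=q0 head=2 tape=y_y[_]
After 6 steps: state q0, head at 2, tape y_y.

state q0, head at 2, tape y_y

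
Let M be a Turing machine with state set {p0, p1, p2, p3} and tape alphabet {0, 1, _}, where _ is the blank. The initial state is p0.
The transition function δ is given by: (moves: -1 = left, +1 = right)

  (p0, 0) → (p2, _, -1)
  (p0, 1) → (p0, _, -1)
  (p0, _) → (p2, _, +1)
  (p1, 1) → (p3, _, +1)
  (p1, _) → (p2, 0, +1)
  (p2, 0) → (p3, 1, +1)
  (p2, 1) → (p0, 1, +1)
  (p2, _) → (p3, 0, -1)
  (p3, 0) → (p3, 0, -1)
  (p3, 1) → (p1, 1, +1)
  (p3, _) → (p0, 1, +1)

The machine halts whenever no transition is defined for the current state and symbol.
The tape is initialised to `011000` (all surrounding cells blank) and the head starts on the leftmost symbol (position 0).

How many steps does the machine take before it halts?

28

state=p0 head=0 tape=__[0]11000   (p0,0)→(p2,_,-1)
state=p2 head=-1 tape=_[_]_11000   (p2,_)→(p3,0,-1)
state=p3 head=-2 tape=[_]0_11000   (p3,_)→(p0,1,+1)
state=p0 head=-1 tape=1[0]_11000   (p0,0)→(p2,_,-1)
state=p2 head=-2 tape=[1]__11000   (p2,1)→(p0,1,+1)
state=p0 head=-1 tape=1[_]_11000   (p0,_)→(p2,_,+1)
state=p2 head=0 tape=1_[_]11000   (p2,_)→(p3,0,-1)
state=p3 head=-1 tape=1[_]011000   (p3,_)→(p0,1,+1)
state=p0 head=0 tape=11[0]11000   (p0,0)→(p2,_,-1)
state=p2 head=-1 tape=1[1]_11000   (p2,1)→(p0,1,+1)
state=p0 head=0 tape=11[_]11000   (p0,_)→(p2,_,+1)
state=p2 head=1 tape=11_[1]1000   (p2,1)→(p0,1,+1)
state=p0 head=2 tape=11_1[1]000   (p0,1)→(p0,_,-1)
state=p0 head=1 tape=11_[1]_000   (p0,1)→(p0,_,-1)
state=p0 head=0 tape=11[_]__000   (p0,_)→(p2,_,+1)
state=p2 head=1 tape=11_[_]_000   (p2,_)→(p3,0,-1)
state=p3 head=0 tape=11[_]0_000   (p3,_)→(p0,1,+1)
state=p0 head=1 tape=111[0]_000   (p0,0)→(p2,_,-1)
state=p2 head=0 tape=11[1]__000   (p2,1)→(p0,1,+1)
state=p0 head=1 tape=111[_]_000   (p0,_)→(p2,_,+1)
state=p2 head=2 tape=111_[_]000   (p2,_)→(p3,0,-1)
state=p3 head=1 tape=111[_]0000   (p3,_)→(p0,1,+1)
state=p0 head=2 tape=1111[0]000   (p0,0)→(p2,_,-1)
state=p2 head=1 tape=111[1]_000   (p2,1)→(p0,1,+1)
state=p0 head=2 tape=1111[_]000   (p0,_)→(p2,_,+1)
state=p2 head=3 tape=1111_[0]00   (p2,0)→(p3,1,+1)
state=p3 head=4 tape=1111_1[0]0   (p3,0)→(p3,0,-1)
state=p3 head=3 tape=1111_[1]00   (p3,1)→(p1,1,+1)
state=p1 head=4 tape=1111_1[0]0
M halts after 28 transitions.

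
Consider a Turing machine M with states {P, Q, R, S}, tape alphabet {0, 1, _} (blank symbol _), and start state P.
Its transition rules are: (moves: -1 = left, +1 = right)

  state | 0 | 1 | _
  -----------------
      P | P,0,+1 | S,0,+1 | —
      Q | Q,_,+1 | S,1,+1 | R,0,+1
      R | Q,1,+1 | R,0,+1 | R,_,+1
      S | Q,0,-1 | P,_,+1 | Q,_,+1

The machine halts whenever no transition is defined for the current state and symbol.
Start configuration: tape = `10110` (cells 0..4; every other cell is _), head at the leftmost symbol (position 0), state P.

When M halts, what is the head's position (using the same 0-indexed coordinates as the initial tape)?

state=P head=0 tape=[1]0110_   (P,1)→(S,0,+1)
state=S head=1 tape=0[0]110_   (S,0)→(Q,0,-1)
state=Q head=0 tape=[0]0110_   (Q,0)→(Q,_,+1)
state=Q head=1 tape=_[0]110_   (Q,0)→(Q,_,+1)
state=Q head=2 tape=__[1]10_   (Q,1)→(S,1,+1)
state=S head=3 tape=__1[1]0_   (S,1)→(P,_,+1)
state=P head=4 tape=__1_[0]_   (P,0)→(P,0,+1)
state=P head=5 tape=__1_0[_]
At halt the head is at cell 5.

5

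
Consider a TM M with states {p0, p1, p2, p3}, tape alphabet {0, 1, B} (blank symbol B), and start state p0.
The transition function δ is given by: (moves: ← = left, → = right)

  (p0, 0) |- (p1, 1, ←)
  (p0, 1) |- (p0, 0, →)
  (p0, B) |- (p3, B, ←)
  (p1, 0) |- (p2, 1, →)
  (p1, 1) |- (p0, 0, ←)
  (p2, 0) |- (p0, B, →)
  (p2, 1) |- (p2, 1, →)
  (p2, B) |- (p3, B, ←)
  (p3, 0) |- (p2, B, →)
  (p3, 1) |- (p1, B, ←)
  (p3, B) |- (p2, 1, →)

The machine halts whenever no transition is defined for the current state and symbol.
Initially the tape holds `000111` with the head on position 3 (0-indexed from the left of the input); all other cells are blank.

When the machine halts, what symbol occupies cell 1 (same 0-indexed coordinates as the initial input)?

B

p0 | B000[1]11B   read 1 → write 0, move →, go to p0
p0 | B0000[1]1B   read 1 → write 0, move →, go to p0
p0 | B00000[1]B   read 1 → write 0, move →, go to p0
p0 | B000000[B]   read B → write B, move ←, go to p3
p3 | B00000[0]B   read 0 → write B, move →, go to p2
p2 | B00000B[B]   read B → write B, move ←, go to p3
p3 | B00000[B]B   read B → write 1, move →, go to p2
p2 | B000001[B]   read B → write B, move ←, go to p3
p3 | B00000[1]B   read 1 → write B, move ←, go to p1
p1 | B0000[0]BB   read 0 → write 1, move →, go to p2
p2 | B00001[B]B   read B → write B, move ←, go to p3
p3 | B0000[1]BB   read 1 → write B, move ←, go to p1
p1 | B000[0]BBB   read 0 → write 1, move →, go to p2
p2 | B0001[B]BB   read B → write B, move ←, go to p3
p3 | B000[1]BBB   read 1 → write B, move ←, go to p1
p1 | B00[0]BBBB   read 0 → write 1, move →, go to p2
p2 | B001[B]BBB   read B → write B, move ←, go to p3
p3 | B00[1]BBBB   read 1 → write B, move ←, go to p1
p1 | B0[0]BBBBB   read 0 → write 1, move →, go to p2
p2 | B01[B]BBBB   read B → write B, move ←, go to p3
p3 | B0[1]BBBBB   read 1 → write B, move ←, go to p1
p1 | B[0]BBBBBB   read 0 → write 1, move →, go to p2
p2 | B1[B]BBBBB   read B → write B, move ←, go to p3
p3 | B[1]BBBBBB   read 1 → write B, move ←, go to p1
p1 | [B]BBBBBBB
Cell 1 holds B when M halts.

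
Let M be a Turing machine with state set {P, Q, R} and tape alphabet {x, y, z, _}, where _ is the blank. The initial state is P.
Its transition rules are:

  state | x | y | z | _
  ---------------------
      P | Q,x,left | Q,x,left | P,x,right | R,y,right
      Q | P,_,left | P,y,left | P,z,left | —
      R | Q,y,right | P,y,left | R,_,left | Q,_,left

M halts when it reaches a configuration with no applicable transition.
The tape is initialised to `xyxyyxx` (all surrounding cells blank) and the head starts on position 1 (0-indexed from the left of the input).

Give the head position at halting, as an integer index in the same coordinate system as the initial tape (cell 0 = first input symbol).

-3

state=P head=1 tape=___x[y]xyyxx   (P,y)→(Q,x,left)
state=Q head=0 tape=___[x]xxyyxx   (Q,x)→(P,_,left)
state=P head=-1 tape=__[_]_xxyyxx   (P,_)→(R,y,right)
state=R head=0 tape=__y[_]xxyyxx   (R,_)→(Q,_,left)
state=Q head=-1 tape=__[y]_xxyyxx   (Q,y)→(P,y,left)
state=P head=-2 tape=_[_]y_xxyyxx   (P,_)→(R,y,right)
state=R head=-1 tape=_y[y]_xxyyxx   (R,y)→(P,y,left)
state=P head=-2 tape=_[y]y_xxyyxx   (P,y)→(Q,x,left)
state=Q head=-3 tape=[_]xy_xxyyxx
At halt the head is at cell -3.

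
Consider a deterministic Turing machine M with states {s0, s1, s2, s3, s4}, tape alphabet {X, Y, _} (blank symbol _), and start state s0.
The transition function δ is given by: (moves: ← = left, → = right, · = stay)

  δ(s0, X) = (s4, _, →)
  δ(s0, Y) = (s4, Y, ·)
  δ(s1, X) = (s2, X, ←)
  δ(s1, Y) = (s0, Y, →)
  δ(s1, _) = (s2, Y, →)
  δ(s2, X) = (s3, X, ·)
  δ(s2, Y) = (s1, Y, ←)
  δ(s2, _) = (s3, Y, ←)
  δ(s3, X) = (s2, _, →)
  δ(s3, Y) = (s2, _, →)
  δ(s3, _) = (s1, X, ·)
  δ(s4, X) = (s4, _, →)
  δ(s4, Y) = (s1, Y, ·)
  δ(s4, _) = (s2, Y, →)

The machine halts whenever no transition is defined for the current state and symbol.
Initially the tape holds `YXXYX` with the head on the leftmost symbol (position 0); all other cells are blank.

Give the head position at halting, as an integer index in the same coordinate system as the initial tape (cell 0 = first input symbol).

s0 | [Y]XXYX___   read Y → write Y, move ·, go to s4
s4 | [Y]XXYX___   read Y → write Y, move ·, go to s1
s1 | [Y]XXYX___   read Y → write Y, move →, go to s0
s0 | Y[X]XYX___   read X → write _, move →, go to s4
s4 | Y_[X]YX___   read X → write _, move →, go to s4
s4 | Y__[Y]X___   read Y → write Y, move ·, go to s1
s1 | Y__[Y]X___   read Y → write Y, move →, go to s0
s0 | Y__Y[X]___   read X → write _, move →, go to s4
s4 | Y__Y_[_]__   read _ → write Y, move →, go to s2
s2 | Y__Y_Y[_]_   read _ → write Y, move ←, go to s3
s3 | Y__Y_[Y]Y_   read Y → write _, move →, go to s2
s2 | Y__Y__[Y]_   read Y → write Y, move ←, go to s1
s1 | Y__Y_[_]Y_   read _ → write Y, move →, go to s2
s2 | Y__Y_Y[Y]_   read Y → write Y, move ←, go to s1
s1 | Y__Y_[Y]Y_   read Y → write Y, move →, go to s0
s0 | Y__Y_Y[Y]_   read Y → write Y, move ·, go to s4
s4 | Y__Y_Y[Y]_   read Y → write Y, move ·, go to s1
s1 | Y__Y_Y[Y]_   read Y → write Y, move →, go to s0
s0 | Y__Y_YY[_]
At halt the head is at cell 7.

7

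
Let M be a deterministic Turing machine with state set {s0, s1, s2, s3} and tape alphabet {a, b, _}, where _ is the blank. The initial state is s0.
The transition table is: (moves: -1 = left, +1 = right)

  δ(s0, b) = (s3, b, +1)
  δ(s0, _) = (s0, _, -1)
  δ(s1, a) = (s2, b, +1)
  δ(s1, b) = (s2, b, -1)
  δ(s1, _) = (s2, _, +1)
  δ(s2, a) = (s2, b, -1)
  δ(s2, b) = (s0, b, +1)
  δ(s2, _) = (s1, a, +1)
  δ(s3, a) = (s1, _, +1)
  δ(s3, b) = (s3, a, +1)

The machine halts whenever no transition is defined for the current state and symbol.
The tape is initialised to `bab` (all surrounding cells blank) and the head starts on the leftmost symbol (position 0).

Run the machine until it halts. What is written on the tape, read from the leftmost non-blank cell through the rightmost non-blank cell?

bba

state=s0 head=0 tape=[b]ab_   (s0,b)→(s3,b,+1)
state=s3 head=1 tape=b[a]b_   (s3,a)→(s1,_,+1)
state=s1 head=2 tape=b_[b]_   (s1,b)→(s2,b,-1)
state=s2 head=1 tape=b[_]b_   (s2,_)→(s1,a,+1)
state=s1 head=2 tape=ba[b]_   (s1,b)→(s2,b,-1)
state=s2 head=1 tape=b[a]b_   (s2,a)→(s2,b,-1)
state=s2 head=0 tape=[b]bb_   (s2,b)→(s0,b,+1)
state=s0 head=1 tape=b[b]b_   (s0,b)→(s3,b,+1)
state=s3 head=2 tape=bb[b]_   (s3,b)→(s3,a,+1)
state=s3 head=3 tape=bba[_]
The non-blank tape span at halt is bba.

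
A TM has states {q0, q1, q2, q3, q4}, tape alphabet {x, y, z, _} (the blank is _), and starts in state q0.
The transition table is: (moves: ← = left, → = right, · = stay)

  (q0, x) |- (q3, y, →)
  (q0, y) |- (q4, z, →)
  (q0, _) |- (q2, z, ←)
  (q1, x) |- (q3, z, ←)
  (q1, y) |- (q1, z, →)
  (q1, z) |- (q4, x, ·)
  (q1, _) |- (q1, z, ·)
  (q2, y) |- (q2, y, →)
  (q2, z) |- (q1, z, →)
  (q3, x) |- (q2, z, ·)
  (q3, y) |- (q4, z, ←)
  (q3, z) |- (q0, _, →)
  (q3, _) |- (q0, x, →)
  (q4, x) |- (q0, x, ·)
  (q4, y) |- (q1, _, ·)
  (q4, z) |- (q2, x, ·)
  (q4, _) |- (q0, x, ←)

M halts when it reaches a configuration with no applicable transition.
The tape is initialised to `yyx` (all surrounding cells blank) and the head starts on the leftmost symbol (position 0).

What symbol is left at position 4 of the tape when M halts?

q0 | [y]yx___   read y → write z, move →, go to q4
q4 | z[y]x___   read y → write _, move ·, go to q1
q1 | z[_]x___   read _ → write z, move ·, go to q1
q1 | z[z]x___   read z → write x, move ·, go to q4
q4 | z[x]x___   read x → write x, move ·, go to q0
q0 | z[x]x___   read x → write y, move →, go to q3
q3 | zy[x]___   read x → write z, move ·, go to q2
q2 | zy[z]___   read z → write z, move →, go to q1
q1 | zyz[_]__   read _ → write z, move ·, go to q1
q1 | zyz[z]__   read z → write x, move ·, go to q4
q4 | zyz[x]__   read x → write x, move ·, go to q0
q0 | zyz[x]__   read x → write y, move →, go to q3
q3 | zyzy[_]_   read _ → write x, move →, go to q0
q0 | zyzyx[_]   read _ → write z, move ←, go to q2
q2 | zyzy[x]z
Cell 4 holds x when M halts.

x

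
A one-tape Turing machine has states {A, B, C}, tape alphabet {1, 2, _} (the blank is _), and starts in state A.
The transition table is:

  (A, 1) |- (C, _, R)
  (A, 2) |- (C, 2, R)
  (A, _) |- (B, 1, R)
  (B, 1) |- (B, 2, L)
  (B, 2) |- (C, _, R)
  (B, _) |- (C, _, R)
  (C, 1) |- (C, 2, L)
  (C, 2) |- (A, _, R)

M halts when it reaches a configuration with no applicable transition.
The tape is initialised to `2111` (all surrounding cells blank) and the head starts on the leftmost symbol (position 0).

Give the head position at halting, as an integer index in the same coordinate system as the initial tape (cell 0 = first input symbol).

A | [2]111_   read 2 → write 2, move R, go to C
C | 2[1]11_   read 1 → write 2, move L, go to C
C | [2]211_   read 2 → write _, move R, go to A
A | _[2]11_   read 2 → write 2, move R, go to C
C | _2[1]1_   read 1 → write 2, move L, go to C
C | _[2]21_   read 2 → write _, move R, go to A
A | __[2]1_   read 2 → write 2, move R, go to C
C | __2[1]_   read 1 → write 2, move L, go to C
C | __[2]2_   read 2 → write _, move R, go to A
A | ___[2]_   read 2 → write 2, move R, go to C
C | ___2[_]
At halt the head is at cell 4.

4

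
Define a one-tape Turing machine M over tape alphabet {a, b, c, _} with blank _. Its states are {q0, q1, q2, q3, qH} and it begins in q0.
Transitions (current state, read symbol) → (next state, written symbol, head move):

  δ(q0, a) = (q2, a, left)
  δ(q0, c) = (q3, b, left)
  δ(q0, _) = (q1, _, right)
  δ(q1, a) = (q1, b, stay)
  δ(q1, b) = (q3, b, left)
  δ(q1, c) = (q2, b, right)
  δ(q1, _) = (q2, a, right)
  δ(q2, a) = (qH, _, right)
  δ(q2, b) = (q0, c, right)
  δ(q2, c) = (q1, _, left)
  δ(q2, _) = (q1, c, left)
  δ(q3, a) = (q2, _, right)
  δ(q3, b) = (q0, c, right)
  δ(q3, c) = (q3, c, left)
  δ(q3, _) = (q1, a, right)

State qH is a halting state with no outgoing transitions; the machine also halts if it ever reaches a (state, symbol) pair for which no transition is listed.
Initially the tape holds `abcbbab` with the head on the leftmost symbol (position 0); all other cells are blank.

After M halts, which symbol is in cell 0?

c

q0 | ___[a]bcbbab   read a → write a, move left, go to q2
q2 | __[_]abcbbab   read _ → write c, move left, go to q1
q1 | _[_]cabcbbab   read _ → write a, move right, go to q2
q2 | _a[c]abcbbab   read c → write _, move left, go to q1
q1 | _[a]_abcbbab   read a → write b, move stay, go to q1
q1 | _[b]_abcbbab   read b → write b, move left, go to q3
q3 | [_]b_abcbbab   read _ → write a, move right, go to q1
q1 | a[b]_abcbbab   read b → write b, move left, go to q3
q3 | [a]b_abcbbab   read a → write _, move right, go to q2
q2 | _[b]_abcbbab   read b → write c, move right, go to q0
q0 | _c[_]abcbbab   read _ → write _, move right, go to q1
q1 | _c_[a]bcbbab   read a → write b, move stay, go to q1
q1 | _c_[b]bcbbab   read b → write b, move left, go to q3
q3 | _c[_]bbcbbab   read _ → write a, move right, go to q1
q1 | _ca[b]bcbbab   read b → write b, move left, go to q3
q3 | _c[a]bbcbbab   read a → write _, move right, go to q2
q2 | _c_[b]bcbbab   read b → write c, move right, go to q0
q0 | _c_c[b]cbbab
Cell 0 holds c when M halts.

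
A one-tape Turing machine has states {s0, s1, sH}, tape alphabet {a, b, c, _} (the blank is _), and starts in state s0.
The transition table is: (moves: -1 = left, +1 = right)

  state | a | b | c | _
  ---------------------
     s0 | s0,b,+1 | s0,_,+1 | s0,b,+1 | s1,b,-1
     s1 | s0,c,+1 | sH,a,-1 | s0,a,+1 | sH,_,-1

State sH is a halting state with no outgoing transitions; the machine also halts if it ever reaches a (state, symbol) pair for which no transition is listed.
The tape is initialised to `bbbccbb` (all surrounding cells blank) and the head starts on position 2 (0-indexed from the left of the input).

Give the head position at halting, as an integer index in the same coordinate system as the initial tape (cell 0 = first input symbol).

5

s0 | bb[b]ccbb_   read b → write _, move +1, go to s0
s0 | bb_[c]cbb_   read c → write b, move +1, go to s0
s0 | bb_b[c]bb_   read c → write b, move +1, go to s0
s0 | bb_bb[b]b_   read b → write _, move +1, go to s0
s0 | bb_bb_[b]_   read b → write _, move +1, go to s0
s0 | bb_bb__[_]   read _ → write b, move -1, go to s1
s1 | bb_bb_[_]b   read _ → write _, move -1, go to sH
sH | bb_bb[_]_b
At halt the head is at cell 5.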